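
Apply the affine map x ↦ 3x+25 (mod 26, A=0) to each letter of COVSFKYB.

FPKBODTC

C(2): 3·2+25=31≡5 → F
O(14): 3·14+25=67≡15 → P
V(21): 3·21+25=88≡10 → K
S(18): 3·18+25=79≡1 → B
F(5): 3·5+25=40≡14 → O
K(10): 3·10+25=55≡3 → D
Y(24): 3·24+25=97≡19 → T
B(1): 3·1+25=28≡2 → C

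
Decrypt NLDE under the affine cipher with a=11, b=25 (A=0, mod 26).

GUYR

The inverse of 11 mod 26 is 19, since 11·19=209≡1. Apply D(y)=19·(y−25) mod 26:
N(13): 19·(13−25)=-228≡6 → G
L(11): 19·(11−25)=-266≡20 → U
D(3): 19·(3−25)=-418≡24 → Y
E(4): 19·(4−25)=-399≡17 → R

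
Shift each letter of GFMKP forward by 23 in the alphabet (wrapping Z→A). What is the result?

G(6): 6+23=29≡3 → D
F(5): 5+23=28≡2 → C
M(12): 12+23=35≡9 → J
K(10): 10+23=33≡7 → H
P(15): 15+23=38≡12 → M

DCJHM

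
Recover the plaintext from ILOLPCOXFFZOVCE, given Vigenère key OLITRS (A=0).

UAGSYKAMXMIWHRW

Repeat the key across the ciphertext: OLITRSOLITRSOLI
I(8)−O(14): -6≡20 → U
L(11)−L(11): 0 → A
O(14)−I(8): 6 → G
L(11)−T(19): -8≡18 → S
P(15)−R(17): -2≡24 → Y
C(2)−S(18): -16≡10 → K
O(14)−O(14): 0 → A
X(23)−L(11): 12 → M
F(5)−I(8): -3≡23 → X
F(5)−T(19): -14≡12 → M
Z(25)−R(17): 8 → I
O(14)−S(18): -4≡22 → W
V(21)−O(14): 7 → H
C(2)−L(11): -9≡17 → R
E(4)−I(8): -4≡22 → W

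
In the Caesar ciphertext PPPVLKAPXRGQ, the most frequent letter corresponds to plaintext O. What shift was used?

The most frequent ciphertext letter is P (appears 4 times).
P is position 15; O is position 14.
Shift = 1.

1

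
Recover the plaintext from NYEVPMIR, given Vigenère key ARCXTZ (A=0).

Repeat the key across the ciphertext: ARCXTZAR
N(13)−A(0): 13 → N
Y(24)−R(17): 7 → H
E(4)−C(2): 2 → C
V(21)−X(23): -2≡24 → Y
P(15)−T(19): -4≡22 → W
M(12)−Z(25): -13≡13 → N
I(8)−A(0): 8 → I
R(17)−R(17): 0 → A

NHCYWNIA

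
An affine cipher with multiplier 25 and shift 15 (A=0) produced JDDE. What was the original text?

The inverse of 25 mod 26 is 25, since 25·25=625≡1. Apply D(y)=25·(y−15) mod 26:
J(9): 25·(9−15)=-150≡6 → G
D(3): 25·(3−15)=-300≡12 → M
D(3): 25·(3−15)=-300≡12 → M
E(4): 25·(4−15)=-275≡11 → L

GMML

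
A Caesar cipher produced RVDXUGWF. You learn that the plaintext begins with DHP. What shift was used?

From the crib: R(17)−D(3)=14, so the shift is 14.

14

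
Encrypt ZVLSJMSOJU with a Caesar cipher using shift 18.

RNDKBEKGBM

Z(25): 25+18=43≡17 → R
V(21): 21+18=39≡13 → N
L(11): 11+18=29≡3 → D
S(18): 18+18=36≡10 → K
J(9): 9+18=27≡1 → B
M(12): 12+18=30≡4 → E
S(18): 18+18=36≡10 → K
O(14): 14+18=32≡6 → G
J(9): 9+18=27≡1 → B
U(20): 20+18=38≡12 → M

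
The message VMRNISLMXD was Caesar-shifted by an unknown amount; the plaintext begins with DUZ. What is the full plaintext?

From the crib: V(21)−D(3)=18, so the shift is 18.
Subtract 18 from each ciphertext letter:
V(21): 21−18=3 → D
M(12): 12−18=-6≡20 → U
R(17): 17−18=-1≡25 → Z
N(13): 13−18=-5≡21 → V
I(8): 8−18=-10≡16 → Q
S(18): 18−18=0 → A
L(11): 11−18=-7≡19 → T
M(12): 12−18=-6≡20 → U
X(23): 23−18=5 → F
D(3): 3−18=-15≡11 → L

DUZVQATUFL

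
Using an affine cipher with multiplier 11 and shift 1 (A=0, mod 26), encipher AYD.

BFI

A(0): 11·0+1=1 → B
Y(24): 11·24+1=265≡5 → F
D(3): 11·3+1=34≡8 → I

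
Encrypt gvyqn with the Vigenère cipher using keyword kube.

qpzux

Repeat the key across the message: kubek
g(6)+k(10): 16 → q
v(21)+u(20): 41≡15 → p
y(24)+b(1): 25 → z
q(16)+e(4): 20 → u
n(13)+k(10): 23 → x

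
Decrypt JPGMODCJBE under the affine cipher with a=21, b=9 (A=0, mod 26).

AELPZWRAMB

The inverse of 21 mod 26 is 5, since 21·5=105≡1. Apply D(y)=5·(y−9) mod 26:
J(9): 5·(9−9)=0 → A
P(15): 5·(15−9)=30≡4 → E
G(6): 5·(6−9)=-15≡11 → L
M(12): 5·(12−9)=15 → P
O(14): 5·(14−9)=25 → Z
D(3): 5·(3−9)=-30≡22 → W
C(2): 5·(2−9)=-35≡17 → R
J(9): 5·(9−9)=0 → A
B(1): 5·(1−9)=-40≡12 → M
E(4): 5·(4−9)=-25≡1 → B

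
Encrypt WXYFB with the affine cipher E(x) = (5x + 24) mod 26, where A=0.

EJOXD

W(22): 5·22+24=134≡4 → E
X(23): 5·23+24=139≡9 → J
Y(24): 5·24+24=144≡14 → O
F(5): 5·5+24=49≡23 → X
B(1): 5·1+24=29≡3 → D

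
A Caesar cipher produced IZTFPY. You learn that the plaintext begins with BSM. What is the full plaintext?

BSMYIR

From the crib: I(8)−B(1)=7, so the shift is 7.
Subtract 7 from each ciphertext letter:
I(8): 8−7=1 → B
Z(25): 25−7=18 → S
T(19): 19−7=12 → M
F(5): 5−7=-2≡24 → Y
P(15): 15−7=8 → I
Y(24): 24−7=17 → R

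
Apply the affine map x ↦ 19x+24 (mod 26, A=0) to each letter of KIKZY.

GUGFM

K(10): 19·10+24=214≡6 → G
I(8): 19·8+24=176≡20 → U
K(10): 19·10+24=214≡6 → G
Z(25): 19·25+24=499≡5 → F
Y(24): 19·24+24=480≡12 → M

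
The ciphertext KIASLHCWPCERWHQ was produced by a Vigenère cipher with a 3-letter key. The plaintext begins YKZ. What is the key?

Subtract each crib letter from the matching ciphertext letter (mod 26):
K(10)−Y(24)=-14≡12 → M
I(8)−K(10)=-2≡24 → Y
A(0)−Z(25)=-25≡1 → B

MYB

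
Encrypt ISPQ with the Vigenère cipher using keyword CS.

Repeat the key across the message: CSCS
I(8)+C(2): 10 → K
S(18)+S(18): 36≡10 → K
P(15)+C(2): 17 → R
Q(16)+S(18): 34≡8 → I

KKRI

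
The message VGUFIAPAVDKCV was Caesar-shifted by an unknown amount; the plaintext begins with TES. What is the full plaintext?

TESDGYNYTBIAT

From the crib: V(21)−T(19)=2, so the shift is 2.
Subtract 2 from each ciphertext letter:
V(21): 21−2=19 → T
G(6): 6−2=4 → E
U(20): 20−2=18 → S
F(5): 5−2=3 → D
I(8): 8−2=6 → G
A(0): 0−2=-2≡24 → Y
P(15): 15−2=13 → N
A(0): 0−2=-2≡24 → Y
V(21): 21−2=19 → T
D(3): 3−2=1 → B
K(10): 10−2=8 → I
C(2): 2−2=0 → A
V(21): 21−2=19 → T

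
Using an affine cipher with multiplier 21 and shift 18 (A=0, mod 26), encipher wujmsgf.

w(22): 21·22+18=480≡12 → m
u(20): 21·20+18=438≡22 → w
j(9): 21·9+18=207≡25 → z
m(12): 21·12+18=270≡10 → k
s(18): 21·18+18=396≡6 → g
g(6): 21·6+18=144≡14 → o
f(5): 21·5+18=123≡19 → t

mwzkgot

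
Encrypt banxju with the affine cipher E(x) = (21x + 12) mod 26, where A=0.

hmzbtq

b(1): 21·1+12=33≡7 → h
a(0): 21·0+12=12 → m
n(13): 21·13+12=285≡25 → z
x(23): 21·23+12=495≡1 → b
j(9): 21·9+12=201≡19 → t
u(20): 21·20+12=432≡16 → q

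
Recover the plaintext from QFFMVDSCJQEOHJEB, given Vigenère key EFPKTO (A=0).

Repeat the key across the ciphertext: EFPKTOEFPKTOEFPK
Q(16)−E(4): 12 → M
F(5)−F(5): 0 → A
F(5)−P(15): -10≡16 → Q
M(12)−K(10): 2 → C
V(21)−T(19): 2 → C
D(3)−O(14): -11≡15 → P
S(18)−E(4): 14 → O
C(2)−F(5): -3≡23 → X
J(9)−P(15): -6≡20 → U
Q(16)−K(10): 6 → G
E(4)−T(19): -15≡11 → L
O(14)−O(14): 0 → A
H(7)−E(4): 3 → D
J(9)−F(5): 4 → E
E(4)−P(15): -11≡15 → P
B(1)−K(10): -9≡17 → R

MAQCCPOXUGLADEPR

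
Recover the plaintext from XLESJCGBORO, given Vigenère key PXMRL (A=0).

Repeat the key across the ciphertext: PXMRLPXMRLP
X(23)−P(15): 8 → I
L(11)−X(23): -12≡14 → O
E(4)−M(12): -8≡18 → S
S(18)−R(17): 1 → B
J(9)−L(11): -2≡24 → Y
C(2)−P(15): -13≡13 → N
G(6)−X(23): -17≡9 → J
B(1)−M(12): -11≡15 → P
O(14)−R(17): -3≡23 → X
R(17)−L(11): 6 → G
O(14)−P(15): -1≡25 → Z

IOSBYNJPXGZ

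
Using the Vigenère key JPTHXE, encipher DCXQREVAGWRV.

Repeat the key across the message: JPTHXEJPTHXE
D(3)+J(9): 12 → M
C(2)+P(15): 17 → R
X(23)+T(19): 42≡16 → Q
Q(16)+H(7): 23 → X
R(17)+X(23): 40≡14 → O
E(4)+E(4): 8 → I
V(21)+J(9): 30≡4 → E
A(0)+P(15): 15 → P
G(6)+T(19): 25 → Z
W(22)+H(7): 29≡3 → D
R(17)+X(23): 40≡14 → O
V(21)+E(4): 25 → Z

MRQXOIEPZDOZ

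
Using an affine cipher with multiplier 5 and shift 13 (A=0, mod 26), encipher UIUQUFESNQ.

JBJPJMHZAP

U(20): 5·20+13=113≡9 → J
I(8): 5·8+13=53≡1 → B
U(20): 5·20+13=113≡9 → J
Q(16): 5·16+13=93≡15 → P
U(20): 5·20+13=113≡9 → J
F(5): 5·5+13=38≡12 → M
E(4): 5·4+13=33≡7 → H
S(18): 5·18+13=103≡25 → Z
N(13): 5·13+13=78≡0 → A
Q(16): 5·16+13=93≡15 → P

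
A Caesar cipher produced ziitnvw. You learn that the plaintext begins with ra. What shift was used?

8

From the crib: z(25)−r(17)=8, so the shift is 8.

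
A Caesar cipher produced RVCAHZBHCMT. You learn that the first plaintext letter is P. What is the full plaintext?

PTAYFXZFAKR

From the crib: R(17)−P(15)=2, so the shift is 2.
Subtract 2 from each ciphertext letter:
R(17): 17−2=15 → P
V(21): 21−2=19 → T
C(2): 2−2=0 → A
A(0): 0−2=-2≡24 → Y
H(7): 7−2=5 → F
Z(25): 25−2=23 → X
B(1): 1−2=-1≡25 → Z
H(7): 7−2=5 → F
C(2): 2−2=0 → A
M(12): 12−2=10 → K
T(19): 19−2=17 → R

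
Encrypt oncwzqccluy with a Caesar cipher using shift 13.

bapjmdppyhl

o(14): 14+13=27≡1 → b
n(13): 13+13=26≡0 → a
c(2): 2+13=15 → p
w(22): 22+13=35≡9 → j
z(25): 25+13=38≡12 → m
q(16): 16+13=29≡3 → d
c(2): 2+13=15 → p
c(2): 2+13=15 → p
l(11): 11+13=24 → y
u(20): 20+13=33≡7 → h
y(24): 24+13=37≡11 → l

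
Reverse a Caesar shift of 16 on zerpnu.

jobzxe

z(25): 25−16=9 → j
e(4): 4−16=-12≡14 → o
r(17): 17−16=1 → b
p(15): 15−16=-1≡25 → z
n(13): 13−16=-3≡23 → x
u(20): 20−16=4 → e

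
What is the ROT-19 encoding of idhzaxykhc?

bwastqrdav

i(8): 8+19=27≡1 → b
d(3): 3+19=22 → w
h(7): 7+19=26≡0 → a
z(25): 25+19=44≡18 → s
a(0): 0+19=19 → t
x(23): 23+19=42≡16 → q
y(24): 24+19=43≡17 → r
k(10): 10+19=29≡3 → d
h(7): 7+19=26≡0 → a
c(2): 2+19=21 → v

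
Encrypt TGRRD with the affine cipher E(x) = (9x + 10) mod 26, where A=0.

T(19): 9·19+10=181≡25 → Z
G(6): 9·6+10=64≡12 → M
R(17): 9·17+10=163≡7 → H
R(17): 9·17+10=163≡7 → H
D(3): 9·3+10=37≡11 → L

ZMHHL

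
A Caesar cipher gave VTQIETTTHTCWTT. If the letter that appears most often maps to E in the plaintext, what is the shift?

15

The most frequent ciphertext letter is T (appears 7 times).
T is position 19; E is position 4.
Shift = 15.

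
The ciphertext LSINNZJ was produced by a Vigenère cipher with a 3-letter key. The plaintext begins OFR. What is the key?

Subtract each crib letter from the matching ciphertext letter (mod 26):
L(11)−O(14)=-3≡23 → X
S(18)−F(5)=13 → N
I(8)−R(17)=-9≡17 → R

XNR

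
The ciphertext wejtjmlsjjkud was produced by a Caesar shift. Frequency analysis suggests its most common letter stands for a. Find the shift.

The most frequent ciphertext letter is j (appears 4 times).
j is position 9; a is position 0.
Shift = 9.

9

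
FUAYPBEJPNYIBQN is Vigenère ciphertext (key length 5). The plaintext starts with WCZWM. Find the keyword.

Subtract each crib letter from the matching ciphertext letter (mod 26):
F(5)−W(22)=-17≡9 → J
U(20)−C(2)=18 → S
A(0)−Z(25)=-25≡1 → B
Y(24)−W(22)=2 → C
P(15)−M(12)=3 → D

JSBCD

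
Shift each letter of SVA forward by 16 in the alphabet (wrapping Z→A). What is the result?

S(18): 18+16=34≡8 → I
V(21): 21+16=37≡11 → L
A(0): 0+16=16 → Q

ILQ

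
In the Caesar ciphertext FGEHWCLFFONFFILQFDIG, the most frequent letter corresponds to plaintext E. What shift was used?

The most frequent ciphertext letter is F (appears 6 times).
F is position 5; E is position 4.
Shift = 1.

1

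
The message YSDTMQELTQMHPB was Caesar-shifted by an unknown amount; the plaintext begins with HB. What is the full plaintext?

From the crib: Y(24)−H(7)=17, so the shift is 17.
Subtract 17 from each ciphertext letter:
Y(24): 24−17=7 → H
S(18): 18−17=1 → B
D(3): 3−17=-14≡12 → M
T(19): 19−17=2 → C
M(12): 12−17=-5≡21 → V
Q(16): 16−17=-1≡25 → Z
E(4): 4−17=-13≡13 → N
L(11): 11−17=-6≡20 → U
T(19): 19−17=2 → C
Q(16): 16−17=-1≡25 → Z
M(12): 12−17=-5≡21 → V
H(7): 7−17=-10≡16 → Q
P(15): 15−17=-2≡24 → Y
B(1): 1−17=-16≡10 → K

HBMCVZNUCZVQYK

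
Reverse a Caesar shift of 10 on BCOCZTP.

B(1): 1−10=-9≡17 → R
C(2): 2−10=-8≡18 → S
O(14): 14−10=4 → E
C(2): 2−10=-8≡18 → S
Z(25): 25−10=15 → P
T(19): 19−10=9 → J
P(15): 15−10=5 → F

RSESPJF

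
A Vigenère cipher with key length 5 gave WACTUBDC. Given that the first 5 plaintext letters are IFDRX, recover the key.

Subtract each crib letter from the matching ciphertext letter (mod 26):
W(22)−I(8)=14 → O
A(0)−F(5)=-5≡21 → V
C(2)−D(3)=-1≡25 → Z
T(19)−R(17)=2 → C
U(20)−X(23)=-3≡23 → X

OVZCX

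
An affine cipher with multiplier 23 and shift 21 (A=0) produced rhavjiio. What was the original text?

The inverse of 23 mod 26 is 17, since 23·17=391≡1. Apply D(y)=17·(y−21) mod 26:
r(17): 17·(17−21)=-68≡10 → k
h(7): 17·(7−21)=-238≡22 → w
a(0): 17·(0−21)=-357≡7 → h
v(21): 17·(21−21)=0 → a
j(9): 17·(9−21)=-204≡4 → e
i(8): 17·(8−21)=-221≡13 → n
i(8): 17·(8−21)=-221≡13 → n
o(14): 17·(14−21)=-119≡11 → l

kwhaennl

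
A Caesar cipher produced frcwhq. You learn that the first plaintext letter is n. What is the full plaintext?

From the crib: f(5)−n(13)=-8≡18, so the shift is 18.
Subtract 18 from each ciphertext letter:
f(5): 5−18=-13≡13 → n
r(17): 17−18=-1≡25 → z
c(2): 2−18=-16≡10 → k
w(22): 22−18=4 → e
h(7): 7−18=-11≡15 → p
q(16): 16−18=-2≡24 → y

nzkepy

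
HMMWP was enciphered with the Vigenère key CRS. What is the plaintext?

FVUUY

Repeat the key across the ciphertext: CRSCR
H(7)−C(2): 5 → F
M(12)−R(17): -5≡21 → V
M(12)−S(18): -6≡20 → U
W(22)−C(2): 20 → U
P(15)−R(17): -2≡24 → Y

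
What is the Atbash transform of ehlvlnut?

e(4) → v(21)
h(7) → s(18)
l(11) → o(14)
v(21) → e(4)
l(11) → o(14)
n(13) → m(12)
u(20) → f(5)
t(19) → g(6)

vsoeomfg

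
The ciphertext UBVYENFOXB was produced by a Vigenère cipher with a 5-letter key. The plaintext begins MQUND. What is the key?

Subtract each crib letter from the matching ciphertext letter (mod 26):
U(20)−M(12)=8 → I
B(1)−Q(16)=-15≡11 → L
V(21)−U(20)=1 → B
Y(24)−N(13)=11 → L
E(4)−D(3)=1 → B

ILBLB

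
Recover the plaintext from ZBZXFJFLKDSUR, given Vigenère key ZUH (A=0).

AHSYLCGRDEYNS

Repeat the key across the ciphertext: ZUHZUHZUHZUHZ
Z(25)−Z(25): 0 → A
B(1)−U(20): -19≡7 → H
Z(25)−H(7): 18 → S
X(23)−Z(25): -2≡24 → Y
F(5)−U(20): -15≡11 → L
J(9)−H(7): 2 → C
F(5)−Z(25): -20≡6 → G
L(11)−U(20): -9≡17 → R
K(10)−H(7): 3 → D
D(3)−Z(25): -22≡4 → E
S(18)−U(20): -2≡24 → Y
U(20)−H(7): 13 → N
R(17)−Z(25): -8≡18 → S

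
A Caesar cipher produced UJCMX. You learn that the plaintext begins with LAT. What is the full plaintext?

LATDO

From the crib: U(20)−L(11)=9, so the shift is 9.
Subtract 9 from each ciphertext letter:
U(20): 20−9=11 → L
J(9): 9−9=0 → A
C(2): 2−9=-7≡19 → T
M(12): 12−9=3 → D
X(23): 23−9=14 → O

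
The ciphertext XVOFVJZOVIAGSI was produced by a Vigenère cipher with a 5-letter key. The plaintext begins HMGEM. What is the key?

Subtract each crib letter from the matching ciphertext letter (mod 26):
X(23)−H(7)=16 → Q
V(21)−M(12)=9 → J
O(14)−G(6)=8 → I
F(5)−E(4)=1 → B
V(21)−M(12)=9 → J

QJIBJ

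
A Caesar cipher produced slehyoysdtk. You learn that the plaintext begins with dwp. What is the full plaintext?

dwpsjzjdoev

From the crib: s(18)−d(3)=15, so the shift is 15.
Subtract 15 from each ciphertext letter:
s(18): 18−15=3 → d
l(11): 11−15=-4≡22 → w
e(4): 4−15=-11≡15 → p
h(7): 7−15=-8≡18 → s
y(24): 24−15=9 → j
o(14): 14−15=-1≡25 → z
y(24): 24−15=9 → j
s(18): 18−15=3 → d
d(3): 3−15=-12≡14 → o
t(19): 19−15=4 → e
k(10): 10−15=-5≡21 → v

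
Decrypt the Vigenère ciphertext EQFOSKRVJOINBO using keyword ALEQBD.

Repeat the key across the ciphertext: ALEQBDALEQBDAL
E(4)−A(0): 4 → E
Q(16)−L(11): 5 → F
F(5)−E(4): 1 → B
O(14)−Q(16): -2≡24 → Y
S(18)−B(1): 17 → R
K(10)−D(3): 7 → H
R(17)−A(0): 17 → R
V(21)−L(11): 10 → K
J(9)−E(4): 5 → F
O(14)−Q(16): -2≡24 → Y
I(8)−B(1): 7 → H
N(13)−D(3): 10 → K
B(1)−A(0): 1 → B
O(14)−L(11): 3 → D

EFBYRHRKFYHKBD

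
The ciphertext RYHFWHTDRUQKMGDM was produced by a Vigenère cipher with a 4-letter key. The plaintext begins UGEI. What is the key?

XSDX

Subtract each crib letter from the matching ciphertext letter (mod 26):
R(17)−U(20)=-3≡23 → X
Y(24)−G(6)=18 → S
H(7)−E(4)=3 → D
F(5)−I(8)=-3≡23 → X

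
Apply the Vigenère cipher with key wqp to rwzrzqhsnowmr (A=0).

Repeat the key across the message: wqpwqpwqpwqpw
r(17)+w(22): 39≡13 → n
w(22)+q(16): 38≡12 → m
z(25)+p(15): 40≡14 → o
r(17)+w(22): 39≡13 → n
z(25)+q(16): 41≡15 → p
q(16)+p(15): 31≡5 → f
h(7)+w(22): 29≡3 → d
s(18)+q(16): 34≡8 → i
n(13)+p(15): 28≡2 → c
o(14)+w(22): 36≡10 → k
w(22)+q(16): 38≡12 → m
m(12)+p(15): 27≡1 → b
r(17)+w(22): 39≡13 → n

nmonpfdickmbn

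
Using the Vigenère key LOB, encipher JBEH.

Repeat the key across the message: LOBL
J(9)+L(11): 20 → U
B(1)+O(14): 15 → P
E(4)+B(1): 5 → F
H(7)+L(11): 18 → S

UPFS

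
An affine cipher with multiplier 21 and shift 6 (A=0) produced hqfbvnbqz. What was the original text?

fyvbxjbyr

The inverse of 21 mod 26 is 5, since 21·5=105≡1. Apply D(y)=5·(y−6) mod 26:
h(7): 5·(7−6)=5 → f
q(16): 5·(16−6)=50≡24 → y
f(5): 5·(5−6)=-5≡21 → v
b(1): 5·(1−6)=-25≡1 → b
v(21): 5·(21−6)=75≡23 → x
n(13): 5·(13−6)=35≡9 → j
b(1): 5·(1−6)=-25≡1 → b
q(16): 5·(16−6)=50≡24 → y
z(25): 5·(25−6)=95≡17 → r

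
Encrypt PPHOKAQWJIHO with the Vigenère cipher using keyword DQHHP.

SFOVZDGDQXKE

Repeat the key across the message: DQHHPDQHHPDQ
P(15)+D(3): 18 → S
P(15)+Q(16): 31≡5 → F
H(7)+H(7): 14 → O
O(14)+H(7): 21 → V
K(10)+P(15): 25 → Z
A(0)+D(3): 3 → D
Q(16)+Q(16): 32≡6 → G
W(22)+H(7): 29≡3 → D
J(9)+H(7): 16 → Q
I(8)+P(15): 23 → X
H(7)+D(3): 10 → K
O(14)+Q(16): 30≡4 → E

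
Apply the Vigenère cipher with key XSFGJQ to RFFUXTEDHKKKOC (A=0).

OXKAGJBVMQTALU

Repeat the key across the message: XSFGJQXSFGJQXS
R(17)+X(23): 40≡14 → O
F(5)+S(18): 23 → X
F(5)+F(5): 10 → K
U(20)+G(6): 26≡0 → A
X(23)+J(9): 32≡6 → G
T(19)+Q(16): 35≡9 → J
E(4)+X(23): 27≡1 → B
D(3)+S(18): 21 → V
H(7)+F(5): 12 → M
K(10)+G(6): 16 → Q
K(10)+J(9): 19 → T
K(10)+Q(16): 26≡0 → A
O(14)+X(23): 37≡11 → L
C(2)+S(18): 20 → U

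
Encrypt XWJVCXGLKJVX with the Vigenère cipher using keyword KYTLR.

Repeat the key across the message: KYTLRKYTLRKY
X(23)+K(10): 33≡7 → H
W(22)+Y(24): 46≡20 → U
J(9)+T(19): 28≡2 → C
V(21)+L(11): 32≡6 → G
C(2)+R(17): 19 → T
X(23)+K(10): 33≡7 → H
G(6)+Y(24): 30≡4 → E
L(11)+T(19): 30≡4 → E
K(10)+L(11): 21 → V
J(9)+R(17): 26≡0 → A
V(21)+K(10): 31≡5 → F
X(23)+Y(24): 47≡21 → V

HUCGTHEEVAFV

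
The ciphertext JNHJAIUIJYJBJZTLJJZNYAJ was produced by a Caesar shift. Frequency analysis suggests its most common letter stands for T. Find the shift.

16

The most frequent ciphertext letter is J (appears 8 times).
J is position 9; T is position 19.
Shift = -10≡16.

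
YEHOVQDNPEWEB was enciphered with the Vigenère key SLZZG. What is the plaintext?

Repeat the key across the ciphertext: SLZZGSLZZGSLZ
Y(24)−S(18): 6 → G
E(4)−L(11): -7≡19 → T
H(7)−Z(25): -18≡8 → I
O(14)−Z(25): -11≡15 → P
V(21)−G(6): 15 → P
Q(16)−S(18): -2≡24 → Y
D(3)−L(11): -8≡18 → S
N(13)−Z(25): -12≡14 → O
P(15)−Z(25): -10≡16 → Q
E(4)−G(6): -2≡24 → Y
W(22)−S(18): 4 → E
E(4)−L(11): -7≡19 → T
B(1)−Z(25): -24≡2 → C

GTIPPYSOQYETC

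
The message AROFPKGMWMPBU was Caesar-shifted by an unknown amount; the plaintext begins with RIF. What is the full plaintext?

From the crib: A(0)−R(17)=-17≡9, so the shift is 9.
Subtract 9 from each ciphertext letter:
A(0): 0−9=-9≡17 → R
R(17): 17−9=8 → I
O(14): 14−9=5 → F
F(5): 5−9=-4≡22 → W
P(15): 15−9=6 → G
K(10): 10−9=1 → B
G(6): 6−9=-3≡23 → X
M(12): 12−9=3 → D
W(22): 22−9=13 → N
M(12): 12−9=3 → D
P(15): 15−9=6 → G
B(1): 1−9=-8≡18 → S
U(20): 20−9=11 → L

RIFWGBXDNDGSL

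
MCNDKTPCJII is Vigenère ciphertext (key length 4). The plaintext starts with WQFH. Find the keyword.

Subtract each crib letter from the matching ciphertext letter (mod 26):
M(12)−W(22)=-10≡16 → Q
C(2)−Q(16)=-14≡12 → M
N(13)−F(5)=8 → I
D(3)−H(7)=-4≡22 → W

QMIW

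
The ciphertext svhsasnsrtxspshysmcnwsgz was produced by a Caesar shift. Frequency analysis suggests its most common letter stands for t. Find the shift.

25

The most frequent ciphertext letter is s (appears 8 times).
s is position 18; t is position 19.
Shift = -1≡25.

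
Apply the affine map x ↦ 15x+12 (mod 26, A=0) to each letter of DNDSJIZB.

D(3): 15·3+12=57≡5 → F
N(13): 15·13+12=207≡25 → Z
D(3): 15·3+12=57≡5 → F
S(18): 15·18+12=282≡22 → W
J(9): 15·9+12=147≡17 → R
I(8): 15·8+12=132≡2 → C
Z(25): 15·25+12=387≡23 → X
B(1): 15·1+12=27≡1 → B

FZFWRCXB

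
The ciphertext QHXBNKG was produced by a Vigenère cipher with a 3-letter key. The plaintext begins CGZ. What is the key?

OBY

Subtract each crib letter from the matching ciphertext letter (mod 26):
Q(16)−C(2)=14 → O
H(7)−G(6)=1 → B
X(23)−Z(25)=-2≡24 → Y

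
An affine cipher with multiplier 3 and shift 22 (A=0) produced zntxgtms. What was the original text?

bxzjmzoq

The inverse of 3 mod 26 is 9, since 3·9=27≡1. Apply D(y)=9·(y−22) mod 26:
z(25): 9·(25−22)=27≡1 → b
n(13): 9·(13−22)=-81≡23 → x
t(19): 9·(19−22)=-27≡25 → z
x(23): 9·(23−22)=9 → j
g(6): 9·(6−22)=-144≡12 → m
t(19): 9·(19−22)=-27≡25 → z
m(12): 9·(12−22)=-90≡14 → o
s(18): 9·(18−22)=-36≡16 → q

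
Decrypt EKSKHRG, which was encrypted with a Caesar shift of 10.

E(4): 4−10=-6≡20 → U
K(10): 10−10=0 → A
S(18): 18−10=8 → I
K(10): 10−10=0 → A
H(7): 7−10=-3≡23 → X
R(17): 17−10=7 → H
G(6): 6−10=-4≡22 → W

UAIAXHW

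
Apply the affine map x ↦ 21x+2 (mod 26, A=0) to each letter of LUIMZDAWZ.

L(11): 21·11+2=233≡25 → Z
U(20): 21·20+2=422≡6 → G
I(8): 21·8+2=170≡14 → O
M(12): 21·12+2=254≡20 → U
Z(25): 21·25+2=527≡7 → H
D(3): 21·3+2=65≡13 → N
A(0): 21·0+2=2 → C
W(22): 21·22+2=464≡22 → W
Z(25): 21·25+2=527≡7 → H

ZGOUHNCWH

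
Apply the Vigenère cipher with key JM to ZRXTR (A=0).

IDGFA

Repeat the key across the message: JMJMJ
Z(25)+J(9): 34≡8 → I
R(17)+M(12): 29≡3 → D
X(23)+J(9): 32≡6 → G
T(19)+M(12): 31≡5 → F
R(17)+J(9): 26≡0 → A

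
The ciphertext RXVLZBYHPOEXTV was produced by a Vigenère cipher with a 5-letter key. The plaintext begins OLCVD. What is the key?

DMTQW

Subtract each crib letter from the matching ciphertext letter (mod 26):
R(17)−O(14)=3 → D
X(23)−L(11)=12 → M
V(21)−C(2)=19 → T
L(11)−V(21)=-10≡16 → Q
Z(25)−D(3)=22 → W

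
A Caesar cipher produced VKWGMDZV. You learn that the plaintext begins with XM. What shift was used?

From the crib: V(21)−X(23)=-2≡24, so the shift is 24.

24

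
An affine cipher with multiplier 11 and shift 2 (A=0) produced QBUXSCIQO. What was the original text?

The inverse of 11 mod 26 is 19, since 11·19=209≡1. Apply D(y)=19·(y−2) mod 26:
Q(16): 19·(16−2)=266≡6 → G
B(1): 19·(1−2)=-19≡7 → H
U(20): 19·(20−2)=342≡4 → E
X(23): 19·(23−2)=399≡9 → J
S(18): 19·(18−2)=304≡18 → S
C(2): 19·(2−2)=0 → A
I(8): 19·(8−2)=114≡10 → K
Q(16): 19·(16−2)=266≡6 → G
O(14): 19·(14−2)=228≡20 → U

GHEJSAKGU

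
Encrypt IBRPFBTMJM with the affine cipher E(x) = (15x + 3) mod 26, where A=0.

I(8): 15·8+3=123≡19 → T
B(1): 15·1+3=18 → S
R(17): 15·17+3=258≡24 → Y
P(15): 15·15+3=228≡20 → U
F(5): 15·5+3=78≡0 → A
B(1): 15·1+3=18 → S
T(19): 15·19+3=288≡2 → C
M(12): 15·12+3=183≡1 → B
J(9): 15·9+3=138≡8 → I
M(12): 15·12+3=183≡1 → B

TSYUASCBIB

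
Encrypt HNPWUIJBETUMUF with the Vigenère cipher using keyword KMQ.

RZFGGYTNUDGCER

Repeat the key across the message: KMQKMQKMQKMQKM
H(7)+K(10): 17 → R
N(13)+M(12): 25 → Z
P(15)+Q(16): 31≡5 → F
W(22)+K(10): 32≡6 → G
U(20)+M(12): 32≡6 → G
I(8)+Q(16): 24 → Y
J(9)+K(10): 19 → T
B(1)+M(12): 13 → N
E(4)+Q(16): 20 → U
T(19)+K(10): 29≡3 → D
U(20)+M(12): 32≡6 → G
M(12)+Q(16): 28≡2 → C
U(20)+K(10): 30≡4 → E
F(5)+M(12): 17 → R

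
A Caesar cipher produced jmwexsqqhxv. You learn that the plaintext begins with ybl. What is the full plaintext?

From the crib: j(9)−y(24)=-15≡11, so the shift is 11.
Subtract 11 from each ciphertext letter:
j(9): 9−11=-2≡24 → y
m(12): 12−11=1 → b
w(22): 22−11=11 → l
e(4): 4−11=-7≡19 → t
x(23): 23−11=12 → m
s(18): 18−11=7 → h
q(16): 16−11=5 → f
q(16): 16−11=5 → f
h(7): 7−11=-4≡22 → w
x(23): 23−11=12 → m
v(21): 21−11=10 → k

ybltmhffwmk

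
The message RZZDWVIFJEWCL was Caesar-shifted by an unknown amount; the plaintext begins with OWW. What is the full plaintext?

OWWATSFCGBTZI

From the crib: R(17)−O(14)=3, so the shift is 3.
Subtract 3 from each ciphertext letter:
R(17): 17−3=14 → O
Z(25): 25−3=22 → W
Z(25): 25−3=22 → W
D(3): 3−3=0 → A
W(22): 22−3=19 → T
V(21): 21−3=18 → S
I(8): 8−3=5 → F
F(5): 5−3=2 → C
J(9): 9−3=6 → G
E(4): 4−3=1 → B
W(22): 22−3=19 → T
C(2): 2−3=-1≡25 → Z
L(11): 11−3=8 → I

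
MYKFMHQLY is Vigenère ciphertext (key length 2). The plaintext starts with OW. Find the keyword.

YC

Subtract each crib letter from the matching ciphertext letter (mod 26):
M(12)−O(14)=-2≡24 → Y
Y(24)−W(22)=2 → C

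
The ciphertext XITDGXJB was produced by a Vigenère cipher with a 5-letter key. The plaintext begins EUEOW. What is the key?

TOPPK

Subtract each crib letter from the matching ciphertext letter (mod 26):
X(23)−E(4)=19 → T
I(8)−U(20)=-12≡14 → O
T(19)−E(4)=15 → P
D(3)−O(14)=-11≡15 → P
G(6)−W(22)=-16≡10 → K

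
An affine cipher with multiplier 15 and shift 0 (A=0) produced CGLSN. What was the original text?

The inverse of 15 mod 26 is 7, since 15·7=105≡1. Apply D(y)=7·(y−0) mod 26:
C(2): 7·(2−0)=14 → O
G(6): 7·(6−0)=42≡16 → Q
L(11): 7·(11−0)=77≡25 → Z
S(18): 7·(18−0)=126≡22 → W
N(13): 7·(13−0)=91≡13 → N

OQZWN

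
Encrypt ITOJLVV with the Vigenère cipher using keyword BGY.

JZMKRTW

Repeat the key across the message: BGYBGYB
I(8)+B(1): 9 → J
T(19)+G(6): 25 → Z
O(14)+Y(24): 38≡12 → M
J(9)+B(1): 10 → K
L(11)+G(6): 17 → R
V(21)+Y(24): 45≡19 → T
V(21)+B(1): 22 → W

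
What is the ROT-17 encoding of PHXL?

GYOC

P(15): 15+17=32≡6 → G
H(7): 7+17=24 → Y
X(23): 23+17=40≡14 → O
L(11): 11+17=28≡2 → C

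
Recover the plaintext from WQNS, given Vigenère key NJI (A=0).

Repeat the key across the ciphertext: NJIN
W(22)−N(13): 9 → J
Q(16)−J(9): 7 → H
N(13)−I(8): 5 → F
S(18)−N(13): 5 → F

JHFF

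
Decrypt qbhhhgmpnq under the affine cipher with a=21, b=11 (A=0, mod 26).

zcgggbfukz

The inverse of 21 mod 26 is 5, since 21·5=105≡1. Apply D(y)=5·(y−11) mod 26:
q(16): 5·(16−11)=25 → z
b(1): 5·(1−11)=-50≡2 → c
h(7): 5·(7−11)=-20≡6 → g
h(7): 5·(7−11)=-20≡6 → g
h(7): 5·(7−11)=-20≡6 → g
g(6): 5·(6−11)=-25≡1 → b
m(12): 5·(12−11)=5 → f
p(15): 5·(15−11)=20 → u
n(13): 5·(13−11)=10 → k
q(16): 5·(16−11)=25 → z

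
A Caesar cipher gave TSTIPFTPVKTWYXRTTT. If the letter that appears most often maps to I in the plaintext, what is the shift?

The most frequent ciphertext letter is T (appears 7 times).
T is position 19; I is position 8.
Shift = 11.

11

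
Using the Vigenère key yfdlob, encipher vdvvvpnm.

Repeat the key across the message: yfdlobyf
v(21)+y(24): 45≡19 → t
d(3)+f(5): 8 → i
v(21)+d(3): 24 → y
v(21)+l(11): 32≡6 → g
v(21)+o(14): 35≡9 → j
p(15)+b(1): 16 → q
n(13)+y(24): 37≡11 → l
m(12)+f(5): 17 → r

tiygjqlr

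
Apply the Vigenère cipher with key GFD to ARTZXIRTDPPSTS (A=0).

GWWFCLXYGVUVZX

Repeat the key across the message: GFDGFDGFDGFDGF
A(0)+G(6): 6 → G
R(17)+F(5): 22 → W
T(19)+D(3): 22 → W
Z(25)+G(6): 31≡5 → F
X(23)+F(5): 28≡2 → C
I(8)+D(3): 11 → L
R(17)+G(6): 23 → X
T(19)+F(5): 24 → Y
D(3)+D(3): 6 → G
P(15)+G(6): 21 → V
P(15)+F(5): 20 → U
S(18)+D(3): 21 → V
T(19)+G(6): 25 → Z
S(18)+F(5): 23 → X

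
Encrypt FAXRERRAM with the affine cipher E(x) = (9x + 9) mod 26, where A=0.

CJIGTGGJN

F(5): 9·5+9=54≡2 → C
A(0): 9·0+9=9 → J
X(23): 9·23+9=216≡8 → I
R(17): 9·17+9=162≡6 → G
E(4): 9·4+9=45≡19 → T
R(17): 9·17+9=162≡6 → G
R(17): 9·17+9=162≡6 → G
A(0): 9·0+9=9 → J
M(12): 9·12+9=117≡13 → N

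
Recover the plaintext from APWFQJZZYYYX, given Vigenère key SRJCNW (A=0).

Repeat the key across the ciphertext: SRJCNWSRJCNW
A(0)−S(18): -18≡8 → I
P(15)−R(17): -2≡24 → Y
W(22)−J(9): 13 → N
F(5)−C(2): 3 → D
Q(16)−N(13): 3 → D
J(9)−W(22): -13≡13 → N
Z(25)−S(18): 7 → H
Z(25)−R(17): 8 → I
Y(24)−J(9): 15 → P
Y(24)−C(2): 22 → W
Y(24)−N(13): 11 → L
X(23)−W(22): 1 → B

IYNDDNHIPWLB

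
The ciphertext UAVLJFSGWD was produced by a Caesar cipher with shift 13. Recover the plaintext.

U(20): 20−13=7 → H
A(0): 0−13=-13≡13 → N
V(21): 21−13=8 → I
L(11): 11−13=-2≡24 → Y
J(9): 9−13=-4≡22 → W
F(5): 5−13=-8≡18 → S
S(18): 18−13=5 → F
G(6): 6−13=-7≡19 → T
W(22): 22−13=9 → J
D(3): 3−13=-10≡16 → Q

HNIYWSFTJQ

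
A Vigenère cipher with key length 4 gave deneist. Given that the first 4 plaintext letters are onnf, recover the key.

Subtract each crib letter from the matching ciphertext letter (mod 26):
d(3)−o(14)=-11≡15 → p
e(4)−n(13)=-9≡17 → r
n(13)−n(13)=0 → a
e(4)−f(5)=-1≡25 → z

praz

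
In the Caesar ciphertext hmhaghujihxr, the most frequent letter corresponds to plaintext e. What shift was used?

3

The most frequent ciphertext letter is h (appears 4 times).
h is position 7; e is position 4.
Shift = 3.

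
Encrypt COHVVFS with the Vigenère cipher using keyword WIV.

YWCRDAO

Repeat the key across the message: WIVWIVW
C(2)+W(22): 24 → Y
O(14)+I(8): 22 → W
H(7)+V(21): 28≡2 → C
V(21)+W(22): 43≡17 → R
V(21)+I(8): 29≡3 → D
F(5)+V(21): 26≡0 → A
S(18)+W(22): 40≡14 → O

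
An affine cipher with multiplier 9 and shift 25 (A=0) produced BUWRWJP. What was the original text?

GLRCREW

The inverse of 9 mod 26 is 3, since 9·3=27≡1. Apply D(y)=3·(y−25) mod 26:
B(1): 3·(1−25)=-72≡6 → G
U(20): 3·(20−25)=-15≡11 → L
W(22): 3·(22−25)=-9≡17 → R
R(17): 3·(17−25)=-24≡2 → C
W(22): 3·(22−25)=-9≡17 → R
J(9): 3·(9−25)=-48≡4 → E
P(15): 3·(15−25)=-30≡22 → W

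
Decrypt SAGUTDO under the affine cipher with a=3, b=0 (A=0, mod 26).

GACYPBW

The inverse of 3 mod 26 is 9, since 3·9=27≡1. Apply D(y)=9·(y−0) mod 26:
S(18): 9·(18−0)=162≡6 → G
A(0): 9·(0−0)=0 → A
G(6): 9·(6−0)=54≡2 → C
U(20): 9·(20−0)=180≡24 → Y
T(19): 9·(19−0)=171≡15 → P
D(3): 9·(3−0)=27≡1 → B
O(14): 9·(14−0)=126≡22 → W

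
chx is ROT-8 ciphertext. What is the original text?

uzp

c(2): 2−8=-6≡20 → u
h(7): 7−8=-1≡25 → z
x(23): 23−8=15 → p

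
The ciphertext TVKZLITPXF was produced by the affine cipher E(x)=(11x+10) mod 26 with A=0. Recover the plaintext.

PBAZTOPRNJ

The inverse of 11 mod 26 is 19, since 11·19=209≡1. Apply D(y)=19·(y−10) mod 26:
T(19): 19·(19−10)=171≡15 → P
V(21): 19·(21−10)=209≡1 → B
K(10): 19·(10−10)=0 → A
Z(25): 19·(25−10)=285≡25 → Z
L(11): 19·(11−10)=19 → T
I(8): 19·(8−10)=-38≡14 → O
T(19): 19·(19−10)=171≡15 → P
P(15): 19·(15−10)=95≡17 → R
X(23): 19·(23−10)=247≡13 → N
F(5): 19·(5−10)=-95≡9 → J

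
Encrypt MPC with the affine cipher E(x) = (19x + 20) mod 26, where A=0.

M(12): 19·12+20=248≡14 → O
P(15): 19·15+20=305≡19 → T
C(2): 19·2+20=58≡6 → G

OTG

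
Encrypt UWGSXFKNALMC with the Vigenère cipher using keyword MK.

GGSCJPWXMVYM

Repeat the key across the message: MKMKMKMKMKMK
U(20)+M(12): 32≡6 → G
W(22)+K(10): 32≡6 → G
G(6)+M(12): 18 → S
S(18)+K(10): 28≡2 → C
X(23)+M(12): 35≡9 → J
F(5)+K(10): 15 → P
K(10)+M(12): 22 → W
N(13)+K(10): 23 → X
A(0)+M(12): 12 → M
L(11)+K(10): 21 → V
M(12)+M(12): 24 → Y
C(2)+K(10): 12 → M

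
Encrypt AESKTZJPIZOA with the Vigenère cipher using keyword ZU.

Repeat the key across the message: ZUZUZUZUZUZU
A(0)+Z(25): 25 → Z
E(4)+U(20): 24 → Y
S(18)+Z(25): 43≡17 → R
K(10)+U(20): 30≡4 → E
T(19)+Z(25): 44≡18 → S
Z(25)+U(20): 45≡19 → T
J(9)+Z(25): 34≡8 → I
P(15)+U(20): 35≡9 → J
I(8)+Z(25): 33≡7 → H
Z(25)+U(20): 45≡19 → T
O(14)+Z(25): 39≡13 → N
A(0)+U(20): 20 → U

ZYRESTIJHTNU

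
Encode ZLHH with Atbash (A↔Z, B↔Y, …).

Z(25) → A(0)
L(11) → O(14)
H(7) → S(18)
H(7) → S(18)

AOSS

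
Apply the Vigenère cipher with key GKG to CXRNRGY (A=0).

Repeat the key across the message: GKGGKGG
C(2)+G(6): 8 → I
X(23)+K(10): 33≡7 → H
R(17)+G(6): 23 → X
N(13)+G(6): 19 → T
R(17)+K(10): 27≡1 → B
G(6)+G(6): 12 → M
Y(24)+G(6): 30≡4 → E

IHXTBME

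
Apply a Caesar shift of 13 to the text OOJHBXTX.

BBWUOKGK

O(14): 14+13=27≡1 → B
O(14): 14+13=27≡1 → B
J(9): 9+13=22 → W
H(7): 7+13=20 → U
B(1): 1+13=14 → O
X(23): 23+13=36≡10 → K
T(19): 19+13=32≡6 → G
X(23): 23+13=36≡10 → K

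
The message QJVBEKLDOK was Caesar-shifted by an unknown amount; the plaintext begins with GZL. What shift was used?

From the crib: Q(16)−G(6)=10, so the shift is 10.

10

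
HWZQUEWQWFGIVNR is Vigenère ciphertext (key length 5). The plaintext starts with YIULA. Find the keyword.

JOFFU

Subtract each crib letter from the matching ciphertext letter (mod 26):
H(7)−Y(24)=-17≡9 → J
W(22)−I(8)=14 → O
Z(25)−U(20)=5 → F
Q(16)−L(11)=5 → F
U(20)−A(0)=20 → U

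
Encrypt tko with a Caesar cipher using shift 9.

ctx

t(19): 19+9=28≡2 → c
k(10): 10+9=19 → t
o(14): 14+9=23 → x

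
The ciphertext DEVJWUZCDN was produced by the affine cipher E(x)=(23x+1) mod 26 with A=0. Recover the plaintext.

IZCGTLSRIW

The inverse of 23 mod 26 is 17, since 23·17=391≡1. Apply D(y)=17·(y−1) mod 26:
D(3): 17·(3−1)=34≡8 → I
E(4): 17·(4−1)=51≡25 → Z
V(21): 17·(21−1)=340≡2 → C
J(9): 17·(9−1)=136≡6 → G
W(22): 17·(22−1)=357≡19 → T
U(20): 17·(20−1)=323≡11 → L
Z(25): 17·(25−1)=408≡18 → S
C(2): 17·(2−1)=17 → R
D(3): 17·(3−1)=34≡8 → I
N(13): 17·(13−1)=204≡22 → W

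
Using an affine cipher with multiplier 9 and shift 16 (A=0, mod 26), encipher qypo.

q(16): 9·16+16=160≡4 → e
y(24): 9·24+16=232≡24 → y
p(15): 9·15+16=151≡21 → v
o(14): 9·14+16=142≡12 → m

eyvm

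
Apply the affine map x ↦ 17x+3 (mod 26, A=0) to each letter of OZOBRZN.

O(14): 17·14+3=241≡7 → H
Z(25): 17·25+3=428≡12 → M
O(14): 17·14+3=241≡7 → H
B(1): 17·1+3=20 → U
R(17): 17·17+3=292≡6 → G
Z(25): 17·25+3=428≡12 → M
N(13): 17·13+3=224≡16 → Q

HMHUGMQ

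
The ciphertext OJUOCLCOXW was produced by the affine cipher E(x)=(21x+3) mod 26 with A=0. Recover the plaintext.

DEHDVOVDWR

The inverse of 21 mod 26 is 5, since 21·5=105≡1. Apply D(y)=5·(y−3) mod 26:
O(14): 5·(14−3)=55≡3 → D
J(9): 5·(9−3)=30≡4 → E
U(20): 5·(20−3)=85≡7 → H
O(14): 5·(14−3)=55≡3 → D
C(2): 5·(2−3)=-5≡21 → V
L(11): 5·(11−3)=40≡14 → O
C(2): 5·(2−3)=-5≡21 → V
O(14): 5·(14−3)=55≡3 → D
X(23): 5·(23−3)=100≡22 → W
W(22): 5·(22−3)=95≡17 → R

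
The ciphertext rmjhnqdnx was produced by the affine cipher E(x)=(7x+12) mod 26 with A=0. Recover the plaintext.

xahdpivpj

The inverse of 7 mod 26 is 15, since 7·15=105≡1. Apply D(y)=15·(y−12) mod 26:
r(17): 15·(17−12)=75≡23 → x
m(12): 15·(12−12)=0 → a
j(9): 15·(9−12)=-45≡7 → h
h(7): 15·(7−12)=-75≡3 → d
n(13): 15·(13−12)=15 → p
q(16): 15·(16−12)=60≡8 → i
d(3): 15·(3−12)=-135≡21 → v
n(13): 15·(13−12)=15 → p
x(23): 15·(23−12)=165≡9 → j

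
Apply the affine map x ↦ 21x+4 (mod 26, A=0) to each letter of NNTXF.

N(13): 21·13+4=277≡17 → R
N(13): 21·13+4=277≡17 → R
T(19): 21·19+4=403≡13 → N
X(23): 21·23+4=487≡19 → T
F(5): 21·5+4=109≡5 → F

RRNTF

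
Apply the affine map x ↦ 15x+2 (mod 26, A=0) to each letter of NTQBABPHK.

N(13): 15·13+2=197≡15 → P
T(19): 15·19+2=287≡1 → B
Q(16): 15·16+2=242≡8 → I
B(1): 15·1+2=17 → R
A(0): 15·0+2=2 → C
B(1): 15·1+2=17 → R
P(15): 15·15+2=227≡19 → T
H(7): 15·7+2=107≡3 → D
K(10): 15·10+2=152≡22 → W

PBIRCRTDW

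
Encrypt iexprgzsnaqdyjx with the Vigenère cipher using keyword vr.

dvsgmxujirlutas

Repeat the key across the message: vrvrvrvrvrvrvrv
i(8)+v(21): 29≡3 → d
e(4)+r(17): 21 → v
x(23)+v(21): 44≡18 → s
p(15)+r(17): 32≡6 → g
r(17)+v(21): 38≡12 → m
g(6)+r(17): 23 → x
z(25)+v(21): 46≡20 → u
s(18)+r(17): 35≡9 → j
n(13)+v(21): 34≡8 → i
a(0)+r(17): 17 → r
q(16)+v(21): 37≡11 → l
d(3)+r(17): 20 → u
y(24)+v(21): 45≡19 → t
j(9)+r(17): 26≡0 → a
x(23)+v(21): 44≡18 → s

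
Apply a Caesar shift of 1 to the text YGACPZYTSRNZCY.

ZHBDQAZUTSOADZ

Y(24): 24+1=25 → Z
G(6): 6+1=7 → H
A(0): 0+1=1 → B
C(2): 2+1=3 → D
P(15): 15+1=16 → Q
Z(25): 25+1=26≡0 → A
Y(24): 24+1=25 → Z
T(19): 19+1=20 → U
S(18): 18+1=19 → T
R(17): 17+1=18 → S
N(13): 13+1=14 → O
Z(25): 25+1=26≡0 → A
C(2): 2+1=3 → D
Y(24): 24+1=25 → Z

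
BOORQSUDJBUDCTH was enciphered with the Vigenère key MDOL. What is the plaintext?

Repeat the key across the ciphertext: MDOLMDOLMDOLMDO
B(1)−M(12): -11≡15 → P
O(14)−D(3): 11 → L
O(14)−O(14): 0 → A
R(17)−L(11): 6 → G
Q(16)−M(12): 4 → E
S(18)−D(3): 15 → P
U(20)−O(14): 6 → G
D(3)−L(11): -8≡18 → S
J(9)−M(12): -3≡23 → X
B(1)−D(3): -2≡24 → Y
U(20)−O(14): 6 → G
D(3)−L(11): -8≡18 → S
C(2)−M(12): -10≡16 → Q
T(19)−D(3): 16 → Q
H(7)−O(14): -7≡19 → T

PLAGEPGSXYGSQQT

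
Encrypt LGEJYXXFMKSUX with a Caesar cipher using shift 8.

TOMRGFFNUSACF

L(11): 11+8=19 → T
G(6): 6+8=14 → O
E(4): 4+8=12 → M
J(9): 9+8=17 → R
Y(24): 24+8=32≡6 → G
X(23): 23+8=31≡5 → F
X(23): 23+8=31≡5 → F
F(5): 5+8=13 → N
M(12): 12+8=20 → U
K(10): 10+8=18 → S
S(18): 18+8=26≡0 → A
U(20): 20+8=28≡2 → C
X(23): 23+8=31≡5 → F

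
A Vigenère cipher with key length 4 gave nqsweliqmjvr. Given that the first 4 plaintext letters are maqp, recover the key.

Subtract each crib letter from the matching ciphertext letter (mod 26):
n(13)−m(12)=1 → b
q(16)−a(0)=16 → q
s(18)−q(16)=2 → c
w(22)−p(15)=7 → h

bqch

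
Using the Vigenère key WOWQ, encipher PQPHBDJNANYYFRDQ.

Repeat the key across the message: WOWQWOWQWOWQWOWQ
P(15)+W(22): 37≡11 → L
Q(16)+O(14): 30≡4 → E
P(15)+W(22): 37≡11 → L
H(7)+Q(16): 23 → X
B(1)+W(22): 23 → X
D(3)+O(14): 17 → R
J(9)+W(22): 31≡5 → F
N(13)+Q(16): 29≡3 → D
A(0)+W(22): 22 → W
N(13)+O(14): 27≡1 → B
Y(24)+W(22): 46≡20 → U
Y(24)+Q(16): 40≡14 → O
F(5)+W(22): 27≡1 → B
R(17)+O(14): 31≡5 → F
D(3)+W(22): 25 → Z
Q(16)+Q(16): 32≡6 → G

LELXXRFDWBUOBFZG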